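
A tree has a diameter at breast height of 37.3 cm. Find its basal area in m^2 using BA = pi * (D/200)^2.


D/200 = 37.3/200 = 0.1865 m
(D/200)^2 = 0.1865^2 = 0.03478225
BA = 3.141593 * 0.03478225 = 0.109272 ≈ 0.1093 m^2

0.1093 m^2


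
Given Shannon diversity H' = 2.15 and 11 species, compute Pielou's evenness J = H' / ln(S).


ln(11) = 2.39790
J = H' / ln(S) = 2.15 / 2.39790 = 0.896618 ≈ 0.8966

0.8966


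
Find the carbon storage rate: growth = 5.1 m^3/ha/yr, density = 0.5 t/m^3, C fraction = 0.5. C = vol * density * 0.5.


C = 5.1 * 0.5 * 0.5 = 1.275 ≈ 1.28 t C/ha/yr

1.28 t C/ha/yr


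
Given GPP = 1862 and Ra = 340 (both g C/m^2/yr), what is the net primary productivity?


NPP = GPP - Ra = 1862 - 340 = 1522 g C/m^2/yr

1522 g C/m^2/yr


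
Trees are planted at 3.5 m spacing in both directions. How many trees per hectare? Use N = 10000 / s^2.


N = 10000 / 3.5^2 = 10000 / 12.25 = 816.327 ≈ 816 trees/ha

816 trees/ha


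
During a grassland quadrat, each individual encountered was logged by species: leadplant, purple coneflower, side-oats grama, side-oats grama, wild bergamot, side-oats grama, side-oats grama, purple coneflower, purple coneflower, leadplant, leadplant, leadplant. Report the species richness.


Total individuals logged = 12
Distinct species (count of individuals): leadplant (4), purple coneflower (3), side-oats grama (4), wild bergamot (1)
Species richness = number of distinct species = 4

4


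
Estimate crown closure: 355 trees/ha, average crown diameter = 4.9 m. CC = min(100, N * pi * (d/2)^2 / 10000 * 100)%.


(d/2)^2 = (4.9/2)^2 = 2.45^2 = 6.0025
Crown area = 3.141593 * 6.0025 = 18.8574 m^2
N * area / 10000 * 100 = 355 * 18.8574 / 10000 * 100 = 66.9438
CC = min(100, 66.9438) = 66.9438 ≈ 66.9%

66.9%


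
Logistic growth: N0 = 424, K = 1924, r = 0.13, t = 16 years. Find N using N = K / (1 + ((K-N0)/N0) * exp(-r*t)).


(K - N0)/N0 = (1924 - 424)/424 = 1500/424 = 3.53774
r*t = 0.13 * 16 = 2.08; exp(-2.08) = 0.124930
3.53774 * 0.124930 = 0.441970
1 + 0.441970 = 1.44197
N = 1924 / 1.44197 = 1334.29 ≈ 1334

1334


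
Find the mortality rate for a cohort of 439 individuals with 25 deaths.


Mortality rate = 25 / 439 = 0.056948 ≈ 0.0569

0.0569


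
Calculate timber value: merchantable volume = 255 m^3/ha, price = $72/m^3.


Value = 255 * 72 = $18360/ha

$18360/ha


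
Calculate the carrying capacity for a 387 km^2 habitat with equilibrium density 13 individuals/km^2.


K = 13 * 387 = 5031 individuals

5031 individuals


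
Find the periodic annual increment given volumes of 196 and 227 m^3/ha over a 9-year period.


PAI = (V2 - V1) / period = (227 - 196) / 9 = 31 / 9 = 3.4444 ≈ 3.44 m^3/ha/yr

3.44 m^3/ha/yr


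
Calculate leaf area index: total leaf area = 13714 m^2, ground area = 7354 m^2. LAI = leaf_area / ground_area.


LAI = 13714 / 7354 = 1.8648 ≈ 1.86

1.86


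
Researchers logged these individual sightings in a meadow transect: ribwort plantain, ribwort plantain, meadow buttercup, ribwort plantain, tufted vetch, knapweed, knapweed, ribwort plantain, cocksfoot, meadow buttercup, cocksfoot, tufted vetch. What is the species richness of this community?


Total individuals logged = 12
Distinct species (count of individuals): ribwort plantain (4), meadow buttercup (2), tufted vetch (2), knapweed (2), cocksfoot (2)
Species richness = number of distinct species = 5

5


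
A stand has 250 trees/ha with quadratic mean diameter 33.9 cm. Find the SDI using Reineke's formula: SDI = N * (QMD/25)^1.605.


QMD/25 = 33.9/25 = 1.356
(1.356)^1.605 = exp(1.605 * ln(1.356)) = exp(1.605 * 0.304539) = exp(0.488785) = 1.63033
SDI = 250 * 1.63033 = 407.583 ≈ 408

408


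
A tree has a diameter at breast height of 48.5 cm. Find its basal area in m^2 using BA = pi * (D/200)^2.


D/200 = 48.5/200 = 0.2425 m
(D/200)^2 = 0.2425^2 = 0.05880625
BA = 3.141593 * 0.05880625 = 0.184745 ≈ 0.1847 m^2

0.1847 m^2


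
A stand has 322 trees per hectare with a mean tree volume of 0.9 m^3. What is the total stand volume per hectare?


V_stand = 322 * 0.9 = 289.8 m^3/ha

289.8 m^3/ha


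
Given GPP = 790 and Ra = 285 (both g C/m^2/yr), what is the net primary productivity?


NPP = GPP - Ra = 790 - 285 = 505 g C/m^2/yr

505 g C/m^2/yr


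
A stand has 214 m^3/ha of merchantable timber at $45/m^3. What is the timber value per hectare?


Value = 214 * 45 = $9630/ha

$9630/ha


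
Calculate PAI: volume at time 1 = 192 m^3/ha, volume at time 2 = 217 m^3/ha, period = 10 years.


PAI = (V2 - V1) / period = (217 - 192) / 10 = 25 / 10 = 2.50 m^3/ha/yr

2.50 m^3/ha/yr


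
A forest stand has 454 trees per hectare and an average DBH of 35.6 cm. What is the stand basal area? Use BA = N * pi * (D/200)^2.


(D/200)^2 = (35.6/200)^2 = 0.178^2 = 0.031684
Individual BA = 3.141593 * 0.031684 = 0.0995382 m^2
Stand BA = 454 * 0.0995382 = 45.1903 ≈ 45.19 m^2/ha

45.19 m^2/ha


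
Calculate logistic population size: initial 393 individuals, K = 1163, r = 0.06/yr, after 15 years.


(K - N0)/N0 = (1163 - 393)/393 = 770/393 = 1.95929
r*t = 0.06 * 15 = 0.9; exp(-0.9) = 0.406570
1.95929 * 0.406570 = 0.796589
1 + 0.796589 = 1.79659
N = 1163 / 1.79659 = 647.337 ≈ 647

647


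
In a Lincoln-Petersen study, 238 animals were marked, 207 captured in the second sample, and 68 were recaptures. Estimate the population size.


N = M * C / R = 238 * 207 / 68 = 49266 / 68 = 724.50 ≈ 725

725 individuals


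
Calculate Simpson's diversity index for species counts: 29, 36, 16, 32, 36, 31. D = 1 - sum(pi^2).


Total N = 29 + 36 + 16 + 32 + 36 + 31 = 180
Per-species terms:
  p = 29/180 = 0.161111; p^2 = 0.161111^2 = 0.025957
  p = 36/180 = 0.200000; p^2 = 0.200000^2 = 0.040000
  p = 16/180 = 0.088889; p^2 = 0.088889^2 = 0.007901
  p = 32/180 = 0.177778; p^2 = 0.177778^2 = 0.031605
  p = 36/180 = 0.200000; p^2 = 0.200000^2 = 0.040000
  p = 31/180 = 0.172222; p^2 = 0.172222^2 = 0.029660
sum(p^2) = 0.025957 + 0.040000 + 0.007901 + 0.031605 + 0.040000 + 0.029660 = 0.175123
D = 1 - 0.175123 = 0.824877 ≈ 0.8249

0.8249


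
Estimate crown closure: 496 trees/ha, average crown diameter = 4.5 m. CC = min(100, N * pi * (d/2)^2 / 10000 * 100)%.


(d/2)^2 = (4.5/2)^2 = 2.25^2 = 5.0625
Crown area = 3.141593 * 5.0625 = 15.9043 m^2
N * area / 10000 * 100 = 496 * 15.9043 / 10000 * 100 = 78.8853
CC = min(100, 78.8853) = 78.8853 ≈ 78.9%

78.9%


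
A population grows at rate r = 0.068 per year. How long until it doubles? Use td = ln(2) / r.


td = ln(2) / 0.068 = 0.693147 / 0.068 = 10.1933 ≈ 10.2 years

10.2 years


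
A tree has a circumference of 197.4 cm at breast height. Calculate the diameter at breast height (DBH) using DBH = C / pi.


DBH = C / pi = 197.4 / 3.141593 = 62.8344 ≈ 62.83 cm

62.83 cm


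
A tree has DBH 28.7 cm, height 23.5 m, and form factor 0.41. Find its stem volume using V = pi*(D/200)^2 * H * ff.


(D/200)^2 = (28.7/200)^2 = 0.1435^2 = 0.02059225
BA = 3.141593 * 0.02059225 = 0.0646925 m^2
V = 0.0646925 * 23.5 * 0.41 = 0.623312 ≈ 0.623 m^3

0.623 m^3


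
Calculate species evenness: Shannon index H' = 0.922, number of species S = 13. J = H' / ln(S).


ln(13) = 2.56495
J = H' / ln(S) = 0.922 / 2.56495 = 0.359461 ≈ 0.3595

0.3595


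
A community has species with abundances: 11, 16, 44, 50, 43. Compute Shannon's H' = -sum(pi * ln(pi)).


Total N = 11 + 16 + 44 + 50 + 43 = 164
Per-species terms:
  p = 11/164 = 0.067073; ln(p) = -2.701974; p*ln(p) = 0.067073 * (-2.701974) = -0.181230
  p = 16/164 = 0.097561; ln(p) = -2.327277; p*ln(p) = 0.097561 * (-2.327277) = -0.227051
  p = 44/164 = 0.268293; ln(p) = -1.315676; p*ln(p) = 0.268293 * (-1.315676) = -0.352987
  p = 50/164 = 0.304878; ln(p) = -1.187844; p*ln(p) = 0.304878 * (-1.187844) = -0.362148
  p = 43/164 = 0.262195; ln(p) = -1.338667; p*ln(p) = 0.262195 * (-1.338667) = -0.350992
sum(p*ln(p)) = (-0.181230) + (-0.227051) + (-0.352987) + (-0.362148) + (-0.350992) = -1.474408
H' = -(-1.474408) = 1.474408 ≈ 1.4744

1.4744


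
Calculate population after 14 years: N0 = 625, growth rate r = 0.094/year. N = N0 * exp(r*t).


r*t = 0.094 * 14 = 1.316
exp(1.316) = 3.72848
N = 625 * 3.72848 = 2330.30 ≈ 2330

2330


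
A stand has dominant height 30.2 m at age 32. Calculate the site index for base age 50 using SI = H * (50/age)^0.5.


50/32 = 1.56250
(1.56250)^0.5 = 1.25000
SI = 30.2 * 1.25000 = 37.7500 ≈ 37.8 m

37.8 m


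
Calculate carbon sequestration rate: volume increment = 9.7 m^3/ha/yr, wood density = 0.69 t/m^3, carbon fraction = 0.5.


C = 9.7 * 0.69 * 0.5 = 3.3465 ≈ 3.35 t C/ha/yr

3.35 t C/ha/yr


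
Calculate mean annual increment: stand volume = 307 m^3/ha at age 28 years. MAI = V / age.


MAI = 307 / 28 = 10.9643 ≈ 10.96 m^3/ha/yr

10.96 m^3/ha/yr


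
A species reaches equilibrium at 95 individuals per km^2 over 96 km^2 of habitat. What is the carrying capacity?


K = 95 * 96 = 9120 individuals

9120 individuals


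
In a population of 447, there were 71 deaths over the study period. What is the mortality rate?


Mortality rate = 71 / 447 = 0.158837 ≈ 0.1588

0.1588


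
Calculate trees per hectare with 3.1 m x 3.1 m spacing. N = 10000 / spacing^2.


N = 10000 / 3.1^2 = 10000 / 9.61 = 1040.58 ≈ 1041 trees/ha

1041 trees/ha


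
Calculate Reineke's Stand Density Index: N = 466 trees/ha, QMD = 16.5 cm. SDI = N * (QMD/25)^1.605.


QMD/25 = 16.5/25 = 0.66
(0.66)^1.605 = exp(1.605 * ln(0.66)) = exp(1.605 * (-0.415515)) = exp(-0.666902) = 0.513296
SDI = 466 * 0.513296 = 239.196 ≈ 239

239


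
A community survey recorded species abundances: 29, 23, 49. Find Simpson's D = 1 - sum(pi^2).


Total N = 29 + 23 + 49 = 101
Per-species terms:
  p = 29/101 = 0.287129; p^2 = 0.287129^2 = 0.082443
  p = 23/101 = 0.227723; p^2 = 0.227723^2 = 0.051858
  p = 49/101 = 0.485149; p^2 = 0.485149^2 = 0.235370
sum(p^2) = 0.082443 + 0.051858 + 0.235370 = 0.369671
D = 1 - 0.369671 = 0.630329 ≈ 0.6303

0.6303


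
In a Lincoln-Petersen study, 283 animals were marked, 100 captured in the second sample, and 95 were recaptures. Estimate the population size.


N = M * C / R = 283 * 100 / 95 = 28300 / 95 = 297.89 ≈ 298

298 individuals


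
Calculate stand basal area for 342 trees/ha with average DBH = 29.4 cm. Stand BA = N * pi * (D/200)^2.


(D/200)^2 = (29.4/200)^2 = 0.147^2 = 0.021609
Individual BA = 3.141593 * 0.021609 = 0.0678867 m^2
Stand BA = 342 * 0.0678867 = 23.2173 ≈ 23.22 m^2/ha

23.22 m^2/ha


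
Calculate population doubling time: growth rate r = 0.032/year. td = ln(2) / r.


td = ln(2) / 0.032 = 0.693147 / 0.032 = 21.6608 ≈ 21.7 years

21.7 years


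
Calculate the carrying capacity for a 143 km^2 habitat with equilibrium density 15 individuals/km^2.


K = 15 * 143 = 2145 individuals

2145 individuals


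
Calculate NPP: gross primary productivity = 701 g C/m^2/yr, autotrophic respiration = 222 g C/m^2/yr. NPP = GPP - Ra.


NPP = GPP - Ra = 701 - 222 = 479 g C/m^2/yr

479 g C/m^2/yr


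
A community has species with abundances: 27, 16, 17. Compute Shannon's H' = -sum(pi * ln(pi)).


Total N = 27 + 16 + 17 = 60
Per-species terms:
  p = 27/60 = 0.450000; ln(p) = -0.798508; p*ln(p) = 0.450000 * (-0.798508) = -0.359329
  p = 16/60 = 0.266667; ln(p) = -1.321755; p*ln(p) = 0.266667 * (-1.321755) = -0.352468
  p = 17/60 = 0.283333; ln(p) = -1.261132; p*ln(p) = 0.283333 * (-1.261132) = -0.357320
sum(p*ln(p)) = (-0.359329) + (-0.352468) + (-0.357320) = -1.069117
H' = -(-1.069117) = 1.069117 ≈ 1.0691

1.0691


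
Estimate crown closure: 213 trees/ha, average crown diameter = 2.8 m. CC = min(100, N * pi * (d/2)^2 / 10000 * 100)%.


(d/2)^2 = (2.8/2)^2 = 1.4^2 = 1.96
Crown area = 3.141593 * 1.96 = 6.15752 m^2
N * area / 10000 * 100 = 213 * 6.15752 / 10000 * 100 = 13.1155
CC = min(100, 13.1155) = 13.1155 ≈ 13.1%

13.1%


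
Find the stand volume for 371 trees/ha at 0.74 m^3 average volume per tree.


V_stand = 371 * 0.74 = 274.54 ≈ 274.5 m^3/ha

274.5 m^3/ha


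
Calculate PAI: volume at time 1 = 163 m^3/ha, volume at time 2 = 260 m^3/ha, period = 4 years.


PAI = (V2 - V1) / period = (260 - 163) / 4 = 97 / 4 = 24.25 m^3/ha/yr

24.25 m^3/ha/yr


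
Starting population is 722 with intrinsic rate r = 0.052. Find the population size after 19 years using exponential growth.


r*t = 0.052 * 19 = 0.988
exp(0.988) = 2.68586
N = 722 * 2.68586 = 1939.19 ≈ 1939

1939


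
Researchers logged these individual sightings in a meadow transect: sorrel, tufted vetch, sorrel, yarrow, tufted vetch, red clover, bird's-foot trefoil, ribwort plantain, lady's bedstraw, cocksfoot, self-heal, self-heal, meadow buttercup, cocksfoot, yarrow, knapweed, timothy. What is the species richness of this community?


Total individuals logged = 17
Distinct species (count of individuals): sorrel (2), tufted vetch (2), yarrow (2), red clover (1), bird's-foot trefoil (1), ribwort plantain (1), lady's bedstraw (1), cocksfoot (2), self-heal (2), meadow buttercup (1), knapweed (1), timothy (1)
Species richness = number of distinct species = 12

12


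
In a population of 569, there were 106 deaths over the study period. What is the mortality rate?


Mortality rate = 106 / 569 = 0.186292 ≈ 0.1863

0.1863


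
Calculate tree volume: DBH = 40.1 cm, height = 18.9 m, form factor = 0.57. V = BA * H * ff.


(D/200)^2 = (40.1/200)^2 = 0.2005^2 = 0.04020025
BA = 3.141593 * 0.04020025 = 0.126293 m^2
V = 0.126293 * 18.9 * 0.57 = 1.36055 ≈ 1.361 m^3

1.361 m^3


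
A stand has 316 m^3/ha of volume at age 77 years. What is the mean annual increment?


MAI = 316 / 77 = 4.1039 ≈ 4.10 m^3/ha/yr

4.10 m^3/ha/yr


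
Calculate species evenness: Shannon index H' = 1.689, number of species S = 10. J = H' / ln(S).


ln(10) = 2.30259
J = H' / ln(S) = 1.689 / 2.30259 = 0.733522 ≈ 0.7335

0.7335


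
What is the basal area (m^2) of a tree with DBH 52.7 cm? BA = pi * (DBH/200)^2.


D/200 = 52.7/200 = 0.2635 m
(D/200)^2 = 0.2635^2 = 0.06943225
BA = 3.141593 * 0.06943225 = 0.218128 ≈ 0.2181 m^2

0.2181 m^2


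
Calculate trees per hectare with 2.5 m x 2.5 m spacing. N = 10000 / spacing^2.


N = 10000 / 2.5^2 = 10000 / 6.25 = 1600.00 ≈ 1600 trees/ha

1600 trees/ha


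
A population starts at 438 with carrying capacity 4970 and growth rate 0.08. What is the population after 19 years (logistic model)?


(K - N0)/N0 = (4970 - 438)/438 = 4532/438 = 10.3470
r*t = 0.08 * 19 = 1.52; exp(-1.52) = 0.218712
10.3470 * 0.218712 = 2.26301
1 + 2.26301 = 3.26301
N = 4970 / 3.26301 = 1523.13 ≈ 1523

1523


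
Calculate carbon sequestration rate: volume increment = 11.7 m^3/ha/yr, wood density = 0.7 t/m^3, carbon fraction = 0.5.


C = 11.7 * 0.7 * 0.5 = 4.095 ≈ 4.10 t C/ha/yr

4.10 t C/ha/yr


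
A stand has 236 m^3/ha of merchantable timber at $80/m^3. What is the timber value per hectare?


Value = 236 * 80 = $18880/ha

$18880/ha


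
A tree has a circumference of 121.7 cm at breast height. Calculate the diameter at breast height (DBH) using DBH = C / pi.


DBH = C / pi = 121.7 / 3.141593 = 38.7383 ≈ 38.74 cm

38.74 cm


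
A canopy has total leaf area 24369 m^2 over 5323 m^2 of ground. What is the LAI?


LAI = 24369 / 5323 = 4.5781 ≈ 4.58

4.58


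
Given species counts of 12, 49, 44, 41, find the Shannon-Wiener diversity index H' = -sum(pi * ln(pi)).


Total N = 12 + 49 + 44 + 41 = 146
Per-species terms:
  p = 12/146 = 0.082192; ln(p) = -2.498697; p*ln(p) = 0.082192 * (-2.498697) = -0.205373
  p = 49/146 = 0.335616; ln(p) = -1.091788; p*ln(p) = 0.335616 * (-1.091788) = -0.366422
  p = 44/146 = 0.301370; ln(p) = -1.199417; p*ln(p) = 0.301370 * (-1.199417) = -0.361468
  p = 41/146 = 0.280822; ln(p) = -1.270034; p*ln(p) = 0.280822 * (-1.270034) = -0.356653
sum(p*ln(p)) = (-0.205373) + (-0.366422) + (-0.361468) + (-0.356653) = -1.289916
H' = -(-1.289916) = 1.289916 ≈ 1.2899

1.2899


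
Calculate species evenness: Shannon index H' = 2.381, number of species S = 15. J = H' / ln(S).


ln(15) = 2.70805
J = H' / ln(S) = 2.381 / 2.70805 = 0.879230 ≈ 0.8792

0.8792


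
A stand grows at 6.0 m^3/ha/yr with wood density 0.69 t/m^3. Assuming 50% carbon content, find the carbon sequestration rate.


C = 6.0 * 0.69 * 0.5 = 2.07 t C/ha/yr

2.07 t C/ha/yr


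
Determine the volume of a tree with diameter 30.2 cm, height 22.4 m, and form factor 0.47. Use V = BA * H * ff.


(D/200)^2 = (30.2/200)^2 = 0.151^2 = 0.022801
BA = 3.141593 * 0.022801 = 0.0716315 m^2
V = 0.0716315 * 22.4 * 0.47 = 0.754136 ≈ 0.754 m^3

0.754 m^3


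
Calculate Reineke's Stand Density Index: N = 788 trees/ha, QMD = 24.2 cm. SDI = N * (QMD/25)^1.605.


QMD/25 = 24.2/25 = 0.968
(0.968)^1.605 = exp(1.605 * ln(0.968)) = exp(1.605 * (-0.0325232)) = exp(-0.0521997) = 0.949139
SDI = 788 * 0.949139 = 747.922 ≈ 748

748


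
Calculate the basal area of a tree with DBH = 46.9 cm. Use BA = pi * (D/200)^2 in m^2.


D/200 = 46.9/200 = 0.2345 m
(D/200)^2 = 0.2345^2 = 0.05499025
BA = 3.141593 * 0.05499025 = 0.172757 ≈ 0.1728 m^2

0.1728 m^2


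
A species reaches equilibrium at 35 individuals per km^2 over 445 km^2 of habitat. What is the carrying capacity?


K = 35 * 445 = 15575 individuals

15575 individuals


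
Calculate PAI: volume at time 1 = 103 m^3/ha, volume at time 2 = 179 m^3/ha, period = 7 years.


PAI = (V2 - V1) / period = (179 - 103) / 7 = 76 / 7 = 10.8571 ≈ 10.86 m^3/ha/yr

10.86 m^3/ha/yr


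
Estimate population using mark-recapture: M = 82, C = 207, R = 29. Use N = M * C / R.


N = M * C / R = 82 * 207 / 29 = 16974 / 29 = 585.31 ≈ 585

585 individuals


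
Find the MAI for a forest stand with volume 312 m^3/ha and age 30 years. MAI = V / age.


MAI = 312 / 30 = 10.40 m^3/ha/yr

10.40 m^3/ha/yr


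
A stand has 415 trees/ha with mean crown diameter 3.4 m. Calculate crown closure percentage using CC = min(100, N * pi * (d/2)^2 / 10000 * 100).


(d/2)^2 = (3.4/2)^2 = 1.7^2 = 2.89
Crown area = 3.141593 * 2.89 = 9.07920 m^2
N * area / 10000 * 100 = 415 * 9.07920 / 10000 * 100 = 37.6787
CC = min(100, 37.6787) = 37.6787 ≈ 37.7%

37.7%


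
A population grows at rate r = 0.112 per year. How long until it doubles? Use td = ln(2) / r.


td = ln(2) / 0.112 = 0.693147 / 0.112 = 6.18881 ≈ 6.2 years

6.2 years


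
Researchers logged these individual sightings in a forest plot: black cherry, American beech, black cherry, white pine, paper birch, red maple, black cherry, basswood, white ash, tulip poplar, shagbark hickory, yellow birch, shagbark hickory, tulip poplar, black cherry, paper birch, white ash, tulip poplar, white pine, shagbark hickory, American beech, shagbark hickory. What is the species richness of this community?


Total individuals logged = 22
Distinct species (count of individuals): black cherry (4), American beech (2), white pine (2), paper birch (2), red maple (1), basswood (1), white ash (2), tulip poplar (3), shagbark hickory (4), yellow birch (1)
Species richness = number of distinct species = 10

10


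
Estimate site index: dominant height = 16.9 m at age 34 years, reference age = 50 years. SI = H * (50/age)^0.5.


50/34 = 1.47059
(1.47059)^0.5 = 1.21268
SI = 16.9 * 1.21268 = 20.4943 ≈ 20.5 m

20.5 m


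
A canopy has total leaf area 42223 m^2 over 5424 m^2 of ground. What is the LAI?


LAI = 42223 / 5424 = 7.7845 ≈ 7.78

7.78


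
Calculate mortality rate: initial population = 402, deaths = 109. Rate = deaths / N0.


Mortality rate = 109 / 402 = 0.271144 ≈ 0.2711

0.2711


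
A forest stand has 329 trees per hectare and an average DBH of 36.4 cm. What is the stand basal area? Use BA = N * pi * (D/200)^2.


(D/200)^2 = (36.4/200)^2 = 0.182^2 = 0.033124
Individual BA = 3.141593 * 0.033124 = 0.104062 m^2
Stand BA = 329 * 0.104062 = 34.2364 ≈ 34.24 m^2/ha

34.24 m^2/ha


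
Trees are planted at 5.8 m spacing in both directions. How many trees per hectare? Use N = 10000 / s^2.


N = 10000 / 5.8^2 = 10000 / 33.64 = 297.265 ≈ 297 trees/ha

297 trees/ha


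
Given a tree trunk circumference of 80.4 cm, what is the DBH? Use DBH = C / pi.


DBH = C / pi = 80.4 / 3.141593 = 25.5921 ≈ 25.59 cm

25.59 cm


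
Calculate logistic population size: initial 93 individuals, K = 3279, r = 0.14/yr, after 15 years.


(K - N0)/N0 = (3279 - 93)/93 = 3186/93 = 34.2581
r*t = 0.14 * 15 = 2.1; exp(-2.1) = 0.122456
34.2581 * 0.122456 = 4.19511
1 + 4.19511 = 5.19511
N = 3279 / 5.19511 = 631.170 ≈ 631

631


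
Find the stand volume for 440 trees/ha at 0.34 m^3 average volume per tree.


V_stand = 440 * 0.34 = 149.6 m^3/ha

149.6 m^3/ha


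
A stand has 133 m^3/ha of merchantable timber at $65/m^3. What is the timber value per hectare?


Value = 133 * 65 = $8645/ha

$8645/ha


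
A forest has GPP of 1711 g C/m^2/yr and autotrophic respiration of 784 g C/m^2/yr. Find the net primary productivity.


NPP = GPP - Ra = 1711 - 784 = 927 g C/m^2/yr

927 g C/m^2/yr


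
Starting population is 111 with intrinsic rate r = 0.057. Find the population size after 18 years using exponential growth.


r*t = 0.057 * 18 = 1.026
exp(1.026) = 2.78988
N = 111 * 2.78988 = 309.677 ≈ 310

310


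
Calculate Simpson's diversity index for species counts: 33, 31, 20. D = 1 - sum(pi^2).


Total N = 33 + 31 + 20 = 84
Per-species terms:
  p = 33/84 = 0.392857; p^2 = 0.392857^2 = 0.154337
  p = 31/84 = 0.369048; p^2 = 0.369048^2 = 0.136196
  p = 20/84 = 0.238095; p^2 = 0.238095^2 = 0.056689
sum(p^2) = 0.154337 + 0.136196 + 0.056689 = 0.347222
D = 1 - 0.347222 = 0.652778 ≈ 0.6528

0.6528


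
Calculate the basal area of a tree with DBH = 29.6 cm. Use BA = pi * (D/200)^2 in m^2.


D/200 = 29.6/200 = 0.148 m
(D/200)^2 = 0.148^2 = 0.021904
BA = 3.141593 * 0.021904 = 0.0688135 ≈ 0.0688 m^2

0.0688 m^2


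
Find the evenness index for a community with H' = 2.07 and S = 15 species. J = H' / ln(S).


ln(15) = 2.70805
J = H' / ln(S) = 2.07 / 2.70805 = 0.764388 ≈ 0.7644

0.7644


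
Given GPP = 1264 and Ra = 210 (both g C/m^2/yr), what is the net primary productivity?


NPP = GPP - Ra = 1264 - 210 = 1054 g C/m^2/yr

1054 g C/m^2/yr


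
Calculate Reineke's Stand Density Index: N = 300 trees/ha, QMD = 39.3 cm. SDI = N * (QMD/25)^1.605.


QMD/25 = 39.3/25 = 1.572
(1.572)^1.605 = exp(1.605 * ln(1.572)) = exp(1.605 * 0.452349) = exp(0.726020) = 2.06684
SDI = 300 * 2.06684 = 620.052 ≈ 620

620


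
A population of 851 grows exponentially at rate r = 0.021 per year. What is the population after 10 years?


r*t = 0.021 * 10 = 0.21
exp(0.21) = 1.23368
N = 851 * 1.23368 = 1049.86 ≈ 1050

1050


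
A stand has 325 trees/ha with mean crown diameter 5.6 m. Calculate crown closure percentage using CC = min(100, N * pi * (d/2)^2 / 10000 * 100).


(d/2)^2 = (5.6/2)^2 = 2.8^2 = 7.84
Crown area = 3.141593 * 7.84 = 24.6301 m^2
N * area / 10000 * 100 = 325 * 24.6301 / 10000 * 100 = 80.0478
CC = min(100, 80.0478) = 80.0478 ≈ 80.0%

80.0%


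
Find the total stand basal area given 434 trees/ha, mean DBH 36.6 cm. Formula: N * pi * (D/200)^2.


(D/200)^2 = (36.6/200)^2 = 0.183^2 = 0.033489
Individual BA = 3.141593 * 0.033489 = 0.105209 m^2
Stand BA = 434 * 0.105209 = 45.6607 ≈ 45.66 m^2/ha

45.66 m^2/ha


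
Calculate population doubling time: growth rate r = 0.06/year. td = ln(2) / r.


td = ln(2) / 0.06 = 0.693147 / 0.06 = 11.5525 ≈ 11.6 years

11.6 years


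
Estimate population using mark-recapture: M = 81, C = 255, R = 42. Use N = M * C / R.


N = M * C / R = 81 * 255 / 42 = 20655 / 42 = 491.79 ≈ 492

492 individuals


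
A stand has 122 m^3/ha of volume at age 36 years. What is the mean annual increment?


MAI = 122 / 36 = 3.3889 ≈ 3.39 m^3/ha/yr

3.39 m^3/ha/yr


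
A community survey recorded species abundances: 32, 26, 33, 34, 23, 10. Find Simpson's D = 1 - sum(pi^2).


Total N = 32 + 26 + 33 + 34 + 23 + 10 = 158
Per-species terms:
  p = 32/158 = 0.202532; p^2 = 0.202532^2 = 0.041019
  p = 26/158 = 0.164557; p^2 = 0.164557^2 = 0.027079
  p = 33/158 = 0.208861; p^2 = 0.208861^2 = 0.043623
  p = 34/158 = 0.215190; p^2 = 0.215190^2 = 0.046307
  p = 23/158 = 0.145570; p^2 = 0.145570^2 = 0.021191
  p = 10/158 = 0.063291; p^2 = 0.063291^2 = 0.004006
sum(p^2) = 0.041019 + 0.027079 + 0.043623 + 0.046307 + 0.021191 + 0.004006 = 0.183225
D = 1 - 0.183225 = 0.816775 ≈ 0.8168

0.8168


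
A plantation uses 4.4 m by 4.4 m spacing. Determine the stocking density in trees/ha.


N = 10000 / 4.4^2 = 10000 / 19.36 = 516.529 ≈ 517 trees/ha

517 trees/ha


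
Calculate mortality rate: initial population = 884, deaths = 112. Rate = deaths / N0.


Mortality rate = 112 / 884 = 0.126697 ≈ 0.1267

0.1267


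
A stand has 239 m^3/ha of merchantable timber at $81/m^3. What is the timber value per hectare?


Value = 239 * 81 = $19359/ha

$19359/ha


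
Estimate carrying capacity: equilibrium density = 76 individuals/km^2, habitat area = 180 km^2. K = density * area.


K = 76 * 180 = 13680 individuals

13680 individuals


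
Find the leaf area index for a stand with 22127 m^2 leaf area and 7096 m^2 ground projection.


LAI = 22127 / 7096 = 3.1182 ≈ 3.12

3.12


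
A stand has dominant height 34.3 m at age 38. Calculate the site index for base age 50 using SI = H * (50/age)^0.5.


50/38 = 1.31579
(1.31579)^0.5 = 1.14708
SI = 34.3 * 1.14708 = 39.3448 ≈ 39.3 m

39.3 m


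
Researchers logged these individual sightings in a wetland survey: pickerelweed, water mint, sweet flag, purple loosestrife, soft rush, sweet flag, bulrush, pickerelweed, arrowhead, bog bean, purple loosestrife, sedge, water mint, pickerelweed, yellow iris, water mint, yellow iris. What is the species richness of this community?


Total individuals logged = 17
Distinct species (count of individuals): pickerelweed (3), water mint (3), sweet flag (2), purple loosestrife (2), soft rush (1), bulrush (1), arrowhead (1), bog bean (1), sedge (1), yellow iris (2)
Species richness = number of distinct species = 10

10


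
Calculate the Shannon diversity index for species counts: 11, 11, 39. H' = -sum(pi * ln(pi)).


Total N = 11 + 11 + 39 = 61
Per-species terms:
  p = 11/61 = 0.180328; ln(p) = -1.712978; p*ln(p) = 0.180328 * (-1.712978) = -0.308898
  p = 11/61 = 0.180328; ln(p) = -1.712978; p*ln(p) = 0.180328 * (-1.712978) = -0.308898
  p = 39/61 = 0.639344; ln(p) = -0.447313; p*ln(p) = 0.639344 * (-0.447313) = -0.285987
sum(p*ln(p)) = (-0.308898) + (-0.308898) + (-0.285987) = -0.903783
H' = -(-0.903783) = 0.903783 ≈ 0.9038

0.9038


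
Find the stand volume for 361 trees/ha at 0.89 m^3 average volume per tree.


V_stand = 361 * 0.89 = 321.29 ≈ 321.3 m^3/ha

321.3 m^3/ha


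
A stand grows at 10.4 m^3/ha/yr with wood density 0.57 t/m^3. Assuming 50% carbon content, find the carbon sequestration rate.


C = 10.4 * 0.57 * 0.5 = 2.964 ≈ 2.96 t C/ha/yr

2.96 t C/ha/yr


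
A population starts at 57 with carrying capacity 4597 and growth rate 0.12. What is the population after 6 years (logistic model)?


(K - N0)/N0 = (4597 - 57)/57 = 4540/57 = 79.6491
r*t = 0.12 * 6 = 0.72; exp(-0.72) = 0.486752
79.6491 * 0.486752 = 38.7694
1 + 38.7694 = 39.7694
N = 4597 / 39.7694 = 115.591 ≈ 116

116


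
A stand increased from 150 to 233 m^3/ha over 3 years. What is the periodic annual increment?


PAI = (V2 - V1) / period = (233 - 150) / 3 = 83 / 3 = 27.6667 ≈ 27.67 m^3/ha/yr

27.67 m^3/ha/yr


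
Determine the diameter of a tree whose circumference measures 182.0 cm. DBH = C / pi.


DBH = C / pi = 182.0 / 3.141593 = 57.9324 ≈ 57.93 cm

57.93 cm


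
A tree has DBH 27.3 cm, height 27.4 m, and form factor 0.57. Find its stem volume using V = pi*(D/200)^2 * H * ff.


(D/200)^2 = (27.3/200)^2 = 0.1365^2 = 0.01863225
BA = 3.141593 * 0.01863225 = 0.0585349 m^2
V = 0.0585349 * 27.4 * 0.57 = 0.914198 ≈ 0.914 m^3

0.914 m^3


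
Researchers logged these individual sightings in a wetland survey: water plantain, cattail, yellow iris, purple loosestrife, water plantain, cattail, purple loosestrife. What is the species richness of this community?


Total individuals logged = 7
Distinct species (count of individuals): water plantain (2), cattail (2), yellow iris (1), purple loosestrife (2)
Species richness = number of distinct species = 4

4


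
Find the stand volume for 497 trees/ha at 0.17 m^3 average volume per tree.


V_stand = 497 * 0.17 = 84.49 ≈ 84.5 m^3/ha

84.5 m^3/ha


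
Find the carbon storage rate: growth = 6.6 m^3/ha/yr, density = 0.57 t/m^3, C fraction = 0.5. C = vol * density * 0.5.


C = 6.6 * 0.57 * 0.5 = 1.881 ≈ 1.88 t C/ha/yr

1.88 t C/ha/yr


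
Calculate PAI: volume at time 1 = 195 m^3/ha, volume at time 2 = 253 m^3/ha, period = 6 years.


PAI = (V2 - V1) / period = (253 - 195) / 6 = 58 / 6 = 9.6667 ≈ 9.67 m^3/ha/yr

9.67 m^3/ha/yr


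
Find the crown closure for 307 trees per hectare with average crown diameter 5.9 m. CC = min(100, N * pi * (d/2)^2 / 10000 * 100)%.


(d/2)^2 = (5.9/2)^2 = 2.95^2 = 8.7025
Crown area = 3.141593 * 8.7025 = 27.3397 m^2
N * area / 10000 * 100 = 307 * 27.3397 / 10000 * 100 = 83.9329
CC = min(100, 83.9329) = 83.9329 ≈ 83.9%

83.9%


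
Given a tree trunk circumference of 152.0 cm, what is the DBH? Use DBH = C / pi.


DBH = C / pi = 152.0 / 3.141593 = 48.3831 ≈ 48.38 cm

48.38 cm


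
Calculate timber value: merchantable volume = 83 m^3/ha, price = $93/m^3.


Value = 83 * 93 = $7719/ha

$7719/ha


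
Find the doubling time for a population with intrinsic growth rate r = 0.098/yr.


td = ln(2) / 0.098 = 0.693147 / 0.098 = 7.07293 ≈ 7.1 years

7.1 years


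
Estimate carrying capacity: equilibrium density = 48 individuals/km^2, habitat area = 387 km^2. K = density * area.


K = 48 * 387 = 18576 individuals

18576 individuals


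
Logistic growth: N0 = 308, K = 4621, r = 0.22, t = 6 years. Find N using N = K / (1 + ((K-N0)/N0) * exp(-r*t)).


(K - N0)/N0 = (4621 - 308)/308 = 4313/308 = 14.0032
r*t = 0.22 * 6 = 1.32; exp(-1.32) = 0.267135
14.0032 * 0.267135 = 3.74074
1 + 3.74074 = 4.74074
N = 4621 / 4.74074 = 974.742 ≈ 975

975


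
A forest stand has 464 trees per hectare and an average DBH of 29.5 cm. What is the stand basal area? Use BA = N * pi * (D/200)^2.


(D/200)^2 = (29.5/200)^2 = 0.1475^2 = 0.02175625
Individual BA = 3.141593 * 0.02175625 = 0.0683493 m^2
Stand BA = 464 * 0.0683493 = 31.7141 ≈ 31.71 m^2/ha

31.71 m^2/ha


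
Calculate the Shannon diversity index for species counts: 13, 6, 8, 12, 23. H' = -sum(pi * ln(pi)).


Total N = 13 + 6 + 8 + 12 + 23 = 62
Per-species terms:
  p = 13/62 = 0.209677; ln(p) = -1.562187; p*ln(p) = 0.209677 * (-1.562187) = -0.327555
  p = 6/62 = 0.096774; ln(p) = -2.335377; p*ln(p) = 0.096774 * (-2.335377) = -0.226004
  p = 8/62 = 0.129032; ln(p) = -2.047695; p*ln(p) = 0.129032 * (-2.047695) = -0.264218
  p = 12/62 = 0.193548; ln(p) = -1.642230; p*ln(p) = 0.193548 * (-1.642230) = -0.317850
  p = 23/62 = 0.370968; ln(p) = -0.991639; p*ln(p) = 0.370968 * (-0.991639) = -0.367866
sum(p*ln(p)) = (-0.327555) + (-0.226004) + (-0.264218) + (-0.317850) + (-0.367866) = -1.503493
H' = -(-1.503493) = 1.503493 ≈ 1.5035

1.5035


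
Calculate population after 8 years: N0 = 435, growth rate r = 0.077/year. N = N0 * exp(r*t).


r*t = 0.077 * 8 = 0.616
exp(0.616) = 1.85151
N = 435 * 1.85151 = 805.407 ≈ 805

805


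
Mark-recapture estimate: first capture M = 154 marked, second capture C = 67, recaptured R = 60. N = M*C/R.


N = M * C / R = 154 * 67 / 60 = 10318 / 60 = 171.97 ≈ 172

172 individuals


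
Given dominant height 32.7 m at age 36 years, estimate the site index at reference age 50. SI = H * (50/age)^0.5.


50/36 = 1.38889
(1.38889)^0.5 = 1.17851
SI = 32.7 * 1.17851 = 38.5373 ≈ 38.5 m

38.5 m


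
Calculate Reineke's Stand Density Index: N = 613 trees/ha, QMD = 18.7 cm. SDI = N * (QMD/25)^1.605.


QMD/25 = 18.7/25 = 0.748
(0.748)^1.605 = exp(1.605 * ln(0.748)) = exp(1.605 * (-0.290352)) = exp(-0.466015) = 0.627498
SDI = 613 * 0.627498 = 384.656 ≈ 385

385


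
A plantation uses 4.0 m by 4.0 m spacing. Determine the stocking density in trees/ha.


N = 10000 / 4.0^2 = 10000 / 16 = 625.000 ≈ 625 trees/ha

625 trees/ha


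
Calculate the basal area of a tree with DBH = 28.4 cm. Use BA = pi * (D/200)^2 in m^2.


D/200 = 28.4/200 = 0.142 m
(D/200)^2 = 0.142^2 = 0.020164
BA = 3.141593 * 0.020164 = 0.0633471 ≈ 0.0633 m^2

0.0633 m^2


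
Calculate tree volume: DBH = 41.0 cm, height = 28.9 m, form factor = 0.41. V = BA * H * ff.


(D/200)^2 = (41.0/200)^2 = 0.205^2 = 0.042025
BA = 3.141593 * 0.042025 = 0.132025 m^2
V = 0.132025 * 28.9 * 0.41 = 1.56436 ≈ 1.564 m^3

1.564 m^3


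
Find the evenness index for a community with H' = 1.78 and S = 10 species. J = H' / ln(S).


ln(10) = 2.30259
J = H' / ln(S) = 1.78 / 2.30259 = 0.773043 ≈ 0.7730

0.7730


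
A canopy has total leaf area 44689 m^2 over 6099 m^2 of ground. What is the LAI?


LAI = 44689 / 6099 = 7.3273 ≈ 7.33

7.33


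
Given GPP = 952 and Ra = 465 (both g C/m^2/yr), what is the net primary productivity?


NPP = GPP - Ra = 952 - 465 = 487 g C/m^2/yr

487 g C/m^2/yr


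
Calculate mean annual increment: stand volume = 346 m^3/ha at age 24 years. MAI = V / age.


MAI = 346 / 24 = 14.4167 ≈ 14.42 m^3/ha/yr

14.42 m^3/ha/yr


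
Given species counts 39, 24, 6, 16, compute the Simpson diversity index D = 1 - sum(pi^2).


Total N = 39 + 24 + 6 + 16 = 85
Per-species terms:
  p = 39/85 = 0.458824; p^2 = 0.458824^2 = 0.210519
  p = 24/85 = 0.282353; p^2 = 0.282353^2 = 0.079723
  p = 6/85 = 0.070588; p^2 = 0.070588^2 = 0.004983
  p = 16/85 = 0.188235; p^2 = 0.188235^2 = 0.035432
sum(p^2) = 0.210519 + 0.079723 + 0.004983 + 0.035432 = 0.330657
D = 1 - 0.330657 = 0.669343 ≈ 0.6693

0.6693


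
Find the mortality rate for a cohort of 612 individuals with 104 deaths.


Mortality rate = 104 / 612 = 0.169935 ≈ 0.1699

0.1699


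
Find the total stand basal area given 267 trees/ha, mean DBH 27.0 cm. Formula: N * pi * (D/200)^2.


(D/200)^2 = (27.0/200)^2 = 0.135^2 = 0.018225
Individual BA = 3.141593 * 0.018225 = 0.0572555 m^2
Stand BA = 267 * 0.0572555 = 15.2872 ≈ 15.29 m^2/ha

15.29 m^2/ha


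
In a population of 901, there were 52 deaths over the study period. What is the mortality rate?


Mortality rate = 52 / 901 = 0.057714 ≈ 0.0577

0.0577


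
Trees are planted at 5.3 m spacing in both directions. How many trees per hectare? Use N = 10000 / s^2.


N = 10000 / 5.3^2 = 10000 / 28.09 = 355.999 ≈ 356 trees/ha

356 trees/ha


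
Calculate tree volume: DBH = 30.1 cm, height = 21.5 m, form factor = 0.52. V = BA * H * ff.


(D/200)^2 = (30.1/200)^2 = 0.1505^2 = 0.02265025
BA = 3.141593 * 0.02265025 = 0.0711579 m^2
V = 0.0711579 * 21.5 * 0.52 = 0.795545 ≈ 0.796 m^3

0.796 m^3


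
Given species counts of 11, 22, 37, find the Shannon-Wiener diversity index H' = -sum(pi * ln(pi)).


Total N = 11 + 22 + 37 = 70
Per-species terms:
  p = 11/70 = 0.157143; ln(p) = -1.850599; p*ln(p) = 0.157143 * (-1.850599) = -0.290809
  p = 22/70 = 0.314286; ln(p) = -1.157452; p*ln(p) = 0.314286 * (-1.157452) = -0.363771
  p = 37/70 = 0.528571; ln(p) = -0.637578; p*ln(p) = 0.528571 * (-0.637578) = -0.337005
sum(p*ln(p)) = (-0.290809) + (-0.363771) + (-0.337005) = -0.991585
H' = -(-0.991585) = 0.991585 ≈ 0.9916

0.9916


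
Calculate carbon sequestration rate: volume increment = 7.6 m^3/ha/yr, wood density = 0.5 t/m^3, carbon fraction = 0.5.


C = 7.6 * 0.5 * 0.5 = 1.90 t C/ha/yr

1.90 t C/ha/yr


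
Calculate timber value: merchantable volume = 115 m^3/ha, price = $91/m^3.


Value = 115 * 91 = $10465/ha

$10465/ha


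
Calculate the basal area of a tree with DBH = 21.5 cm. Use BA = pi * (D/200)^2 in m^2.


D/200 = 21.5/200 = 0.1075 m
(D/200)^2 = 0.1075^2 = 0.01155625
BA = 3.141593 * 0.01155625 = 0.0363050 ≈ 0.0363 m^2

0.0363 m^2


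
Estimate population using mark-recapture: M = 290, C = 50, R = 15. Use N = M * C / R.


N = M * C / R = 290 * 50 / 15 = 14500 / 15 = 966.67 ≈ 967

967 individuals


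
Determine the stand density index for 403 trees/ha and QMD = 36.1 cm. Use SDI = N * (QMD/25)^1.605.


QMD/25 = 36.1/25 = 1.444
(1.444)^1.605 = exp(1.605 * ln(1.444)) = exp(1.605 * 0.367417) = exp(0.589704) = 1.80345
SDI = 403 * 1.80345 = 726.790 ≈ 727

727


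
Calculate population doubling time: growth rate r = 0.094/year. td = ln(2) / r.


td = ln(2) / 0.094 = 0.693147 / 0.094 = 7.37390 ≈ 7.4 years

7.4 years


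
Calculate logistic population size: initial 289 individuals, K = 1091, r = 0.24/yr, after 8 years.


(K - N0)/N0 = (1091 - 289)/289 = 802/289 = 2.77509
r*t = 0.24 * 8 = 1.92; exp(-1.92) = 0.146607
2.77509 * 0.146607 = 0.406848
1 + 0.406848 = 1.40685
N = 1091 / 1.40685 = 775.491 ≈ 775

775


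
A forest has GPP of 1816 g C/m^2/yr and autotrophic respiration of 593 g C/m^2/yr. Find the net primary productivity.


NPP = GPP - Ra = 1816 - 593 = 1223 g C/m^2/yr

1223 g C/m^2/yr


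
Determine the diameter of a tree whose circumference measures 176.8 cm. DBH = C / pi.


DBH = C / pi = 176.8 / 3.141593 = 56.2772 ≈ 56.28 cm

56.28 cm


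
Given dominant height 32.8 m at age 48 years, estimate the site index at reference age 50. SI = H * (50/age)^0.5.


50/48 = 1.04167
(1.04167)^0.5 = 1.02062
SI = 32.8 * 1.02062 = 33.4763 ≈ 33.5 m

33.5 m


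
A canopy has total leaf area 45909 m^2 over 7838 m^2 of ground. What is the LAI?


LAI = 45909 / 7838 = 5.8572 ≈ 5.86

5.86


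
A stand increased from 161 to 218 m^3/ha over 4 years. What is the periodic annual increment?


PAI = (V2 - V1) / period = (218 - 161) / 4 = 57 / 4 = 14.25 m^3/ha/yr

14.25 m^3/ha/yr


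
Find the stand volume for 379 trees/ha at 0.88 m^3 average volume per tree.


V_stand = 379 * 0.88 = 333.52 ≈ 333.5 m^3/ha

333.5 m^3/ha


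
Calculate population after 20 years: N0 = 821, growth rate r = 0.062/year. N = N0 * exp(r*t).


r*t = 0.062 * 20 = 1.24
exp(1.24) = 3.45561
N = 821 * 3.45561 = 2837.06 ≈ 2837

2837


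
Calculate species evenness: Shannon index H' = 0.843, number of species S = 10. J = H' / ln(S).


ln(10) = 2.30259
J = H' / ln(S) = 0.843 / 2.30259 = 0.366109 ≈ 0.3661

0.3661


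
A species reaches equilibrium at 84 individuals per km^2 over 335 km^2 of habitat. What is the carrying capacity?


K = 84 * 335 = 28140 individuals

28140 individuals


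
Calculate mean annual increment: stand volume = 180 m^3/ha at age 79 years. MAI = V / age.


MAI = 180 / 79 = 2.2785 ≈ 2.28 m^3/ha/yr

2.28 m^3/ha/yr


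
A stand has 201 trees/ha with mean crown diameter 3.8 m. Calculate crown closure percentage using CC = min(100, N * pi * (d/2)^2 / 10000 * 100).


(d/2)^2 = (3.8/2)^2 = 1.9^2 = 3.61
Crown area = 3.141593 * 3.61 = 11.3412 m^2
N * area / 10000 * 100 = 201 * 11.3412 / 10000 * 100 = 22.7958
CC = min(100, 22.7958) = 22.7958 ≈ 22.8%

22.8%


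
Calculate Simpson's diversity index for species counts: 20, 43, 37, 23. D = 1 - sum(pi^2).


Total N = 20 + 43 + 37 + 23 = 123
Per-species terms:
  p = 20/123 = 0.162602; p^2 = 0.162602^2 = 0.026439
  p = 43/123 = 0.349593; p^2 = 0.349593^2 = 0.122215
  p = 37/123 = 0.300813; p^2 = 0.300813^2 = 0.090488
  p = 23/123 = 0.186992; p^2 = 0.186992^2 = 0.034966
sum(p^2) = 0.026439 + 0.122215 + 0.090488 + 0.034966 = 0.274108
D = 1 - 0.274108 = 0.725892 ≈ 0.7259

0.7259


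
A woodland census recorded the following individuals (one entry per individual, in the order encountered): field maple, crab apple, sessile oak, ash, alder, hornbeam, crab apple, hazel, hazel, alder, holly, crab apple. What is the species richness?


Total individuals logged = 12
Distinct species (count of individuals): field maple (1), crab apple (3), sessile oak (1), ash (1), alder (2), hornbeam (1), hazel (2), holly (1)
Species richness = number of distinct species = 8

8
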